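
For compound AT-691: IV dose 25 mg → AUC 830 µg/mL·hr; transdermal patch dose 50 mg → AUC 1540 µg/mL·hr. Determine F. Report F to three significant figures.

F = (AUC_ev / D_ev) / (AUC_iv / D_iv)
  = (1540/50) / (830/25)
  = 30.8 / 33.2 = 0.9277

F = 0.928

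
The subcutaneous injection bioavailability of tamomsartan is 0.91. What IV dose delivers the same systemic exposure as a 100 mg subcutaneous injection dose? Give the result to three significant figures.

D_iv = 91.0 mg

Systemic exposure from an extravascular dose = F × D_ev, so the equivalent IV dose is F × D_ev.
D_iv = F × D_ev = 0.91 × 100 = 91 mg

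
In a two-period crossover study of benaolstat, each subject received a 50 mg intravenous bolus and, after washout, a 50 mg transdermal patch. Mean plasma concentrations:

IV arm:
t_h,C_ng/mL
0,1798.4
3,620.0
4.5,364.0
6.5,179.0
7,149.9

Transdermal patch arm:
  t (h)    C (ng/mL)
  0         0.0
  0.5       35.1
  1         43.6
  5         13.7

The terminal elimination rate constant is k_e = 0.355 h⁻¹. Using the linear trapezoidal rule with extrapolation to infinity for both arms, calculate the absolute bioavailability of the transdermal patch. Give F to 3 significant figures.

Trapezoidal AUC_0→7 (IV):
  [0→3]: (1798.4+620.0)/2 × 3 = 3627.6
  [3→4.5]: (620.0+364.0)/2 × 1.5 = 738.0
  [4.5→6.5]: (364.0+179.0)/2 × 2 = 543.0
  [6.5→7]: (179.0+149.9)/2 × 0.5 = 82.225
  Sum = 4990.825 ng/mL·h
IV tail: 149.9/0.355 = 422.254; AUC_iv,0→∞ = 4990.825 + 422.254 = 5413.079 ng/mL·h
Trapezoidal AUC_0→5 (transdermal patch):
  [0→0.5]: (0.0+35.1)/2 × 0.5 = 8.775
  [0.5→1]: (35.1+43.6)/2 × 0.5 = 19.675
  [1→5]: (43.6+13.7)/2 × 4 = 114.6
  Sum = 143.05 ng/mL·h
transdermal patch tail: 13.7/0.355 = 38.592; AUC_ev,0→∞ = 143.05 + 38.592 = 181.642 ng/mL·h
F = (AUC_ev/D_ev)/(AUC_iv/D_iv) = (181.642/50)/(5413.079/50) = 3.63284/108.26158 = 0.0336

F = 0.0336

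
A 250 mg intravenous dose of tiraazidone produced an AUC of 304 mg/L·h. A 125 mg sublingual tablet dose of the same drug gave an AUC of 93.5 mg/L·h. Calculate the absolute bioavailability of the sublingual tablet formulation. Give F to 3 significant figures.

F = (AUC_ev / D_ev) / (AUC_iv / D_iv)
  = (93.5/125) / (304/250)
  = 0.748 / 1.216 = 0.6151

F = 0.615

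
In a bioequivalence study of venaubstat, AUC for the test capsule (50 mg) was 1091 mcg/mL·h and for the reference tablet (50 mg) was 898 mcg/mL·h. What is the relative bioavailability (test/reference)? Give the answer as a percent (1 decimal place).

F_rel = (AUC_test/D_test) / (AUC_ref/D_ref)
      = (1091/50) / (898/50)
      = 21.82 / 17.96 = 1.2149 = 121.49%

F_rel = 121.5%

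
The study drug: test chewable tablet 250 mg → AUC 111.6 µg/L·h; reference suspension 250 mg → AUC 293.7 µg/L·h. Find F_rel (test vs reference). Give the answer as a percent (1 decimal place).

F_rel = (AUC_test/D_test) / (AUC_ref/D_ref)
      = (111.6/250) / (293.7/250)
      = 0.4464 / 1.1748 = 0.3800 = 38.00%

F_rel = 38.0%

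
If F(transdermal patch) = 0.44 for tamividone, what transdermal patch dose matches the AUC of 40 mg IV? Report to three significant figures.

D_transdermal = 90.9 mg

For equal systemic exposure: F × D_ev = D_iv
D_ev = D_iv / F = 40 / 0.44 = 90.9091 mg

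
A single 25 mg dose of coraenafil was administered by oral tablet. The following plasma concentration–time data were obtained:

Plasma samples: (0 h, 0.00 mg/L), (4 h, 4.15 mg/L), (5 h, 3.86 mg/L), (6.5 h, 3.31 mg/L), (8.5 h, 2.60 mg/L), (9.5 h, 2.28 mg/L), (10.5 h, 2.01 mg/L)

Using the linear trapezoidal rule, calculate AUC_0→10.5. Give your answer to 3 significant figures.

AUC = 28.2 mg/L·h

Trapezoidal AUC_0→10.5:
  [0→4]: (0.00+4.15)/2 × 4 = 8.3
  [4→5]: (4.15+3.86)/2 × 1 = 4.005
  [5→6.5]: (3.86+3.31)/2 × 1.5 = 5.3775
  [6.5→8.5]: (3.31+2.60)/2 × 2 = 5.91
  [8.5→9.5]: (2.60+2.28)/2 × 1 = 2.44
  [9.5→10.5]: (2.28+2.01)/2 × 1 = 2.145
  Sum = 28.1775 mg/L·h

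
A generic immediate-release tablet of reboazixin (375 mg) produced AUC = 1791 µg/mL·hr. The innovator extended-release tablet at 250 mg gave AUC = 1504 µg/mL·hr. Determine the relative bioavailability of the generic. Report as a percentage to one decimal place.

F_rel = 79.4%

F_rel = (AUC_test/D_test) / (AUC_ref/D_ref)
      = (1791/375) / (1504/250)
      = 4.776 / 6.016 = 0.7939 = 79.39%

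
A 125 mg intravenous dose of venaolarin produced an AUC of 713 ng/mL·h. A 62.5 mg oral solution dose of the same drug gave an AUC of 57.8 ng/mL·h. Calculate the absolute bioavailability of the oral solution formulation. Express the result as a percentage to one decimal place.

F = 16.2%

F = (AUC_ev / D_ev) / (AUC_iv / D_iv)
  = (57.8/62.5) / (713/125)
  = 0.9248 / 5.704 = 0.1621
  = 16.21%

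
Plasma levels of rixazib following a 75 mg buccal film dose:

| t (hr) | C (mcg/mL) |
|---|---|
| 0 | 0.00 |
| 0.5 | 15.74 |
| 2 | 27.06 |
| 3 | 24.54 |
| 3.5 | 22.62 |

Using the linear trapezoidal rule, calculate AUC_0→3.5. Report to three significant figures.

AUC = 73.6 mcg/mL·hr

Trapezoidal AUC_0→3.5:
  [0→0.5]: (0.00+15.74)/2 × 0.5 = 3.935
  [0.5→2]: (15.74+27.06)/2 × 1.5 = 32.1
  [2→3]: (27.06+24.54)/2 × 1 = 25.8
  [3→3.5]: (24.54+22.62)/2 × 0.5 = 11.79
  Sum = 73.625 mcg/mL·hr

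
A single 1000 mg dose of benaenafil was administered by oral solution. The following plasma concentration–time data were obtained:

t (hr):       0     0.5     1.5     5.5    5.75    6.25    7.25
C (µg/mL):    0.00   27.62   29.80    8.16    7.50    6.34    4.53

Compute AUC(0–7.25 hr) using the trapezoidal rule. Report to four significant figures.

AUC = 122.4 µg/mL·hr

Trapezoidal AUC_0→7.25:
  [0→0.5]: (0.00+27.62)/2 × 0.5 = 6.905
  [0.5→1.5]: (27.62+29.80)/2 × 1 = 28.71
  [1.5→5.5]: (29.80+8.16)/2 × 4 = 75.92
  [5.5→5.75]: (8.16+7.50)/2 × 0.25 = 1.9575
  [5.75→6.25]: (7.50+6.34)/2 × 0.5 = 3.46
  [6.25→7.25]: (6.34+4.53)/2 × 1 = 5.435
  Sum = 122.3875 µg/mL·hr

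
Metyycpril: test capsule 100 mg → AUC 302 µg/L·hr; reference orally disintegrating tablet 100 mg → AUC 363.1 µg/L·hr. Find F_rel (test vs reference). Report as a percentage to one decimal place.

F_rel = 83.2%

F_rel = (AUC_test/D_test) / (AUC_ref/D_ref)
      = (302/100) / (363.1/100)
      = 3.02 / 3.631 = 0.8317 = 83.17%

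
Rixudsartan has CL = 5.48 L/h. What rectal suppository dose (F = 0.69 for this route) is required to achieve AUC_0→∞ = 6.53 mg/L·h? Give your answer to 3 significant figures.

Dose = 51.9 mg

Dose = CL × AUC_0→∞ / F
     = 5.48 × 6.53 / 0.69 = 51.8614 mg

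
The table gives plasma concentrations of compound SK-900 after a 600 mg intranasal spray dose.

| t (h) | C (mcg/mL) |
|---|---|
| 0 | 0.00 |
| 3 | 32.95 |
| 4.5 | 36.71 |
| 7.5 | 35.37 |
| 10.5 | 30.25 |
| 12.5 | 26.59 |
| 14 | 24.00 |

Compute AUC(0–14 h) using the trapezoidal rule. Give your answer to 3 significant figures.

AUC = 403 mcg/mL·h

Trapezoidal AUC_0→14:
  [0→3]: (0.00+32.95)/2 × 3 = 49.425
  [3→4.5]: (32.95+36.71)/2 × 1.5 = 52.245
  [4.5→7.5]: (36.71+35.37)/2 × 3 = 108.12
  [7.5→10.5]: (35.37+30.25)/2 × 3 = 98.43
  [10.5→12.5]: (30.25+26.59)/2 × 2 = 56.84
  [12.5→14]: (26.59+24.00)/2 × 1.5 = 37.9425
  Sum = 403.0025 mcg/mL·h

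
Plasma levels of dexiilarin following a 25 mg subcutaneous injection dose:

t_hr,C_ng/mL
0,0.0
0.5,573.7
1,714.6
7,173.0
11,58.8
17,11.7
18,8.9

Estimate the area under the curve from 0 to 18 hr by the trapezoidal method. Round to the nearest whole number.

AUC = 3814 ng/mL·hr

Trapezoidal AUC_0→18:
  [0→0.5]: (0.0+573.7)/2 × 0.5 = 143.425
  [0.5→1]: (573.7+714.6)/2 × 0.5 = 322.075
  [1→7]: (714.6+173.0)/2 × 6 = 2662.8
  [7→11]: (173.0+58.8)/2 × 4 = 463.6
  [11→17]: (58.8+11.7)/2 × 6 = 211.5
  [17→18]: (11.7+8.9)/2 × 1 = 10.3
  Sum = 3813.7 ng/mL·hr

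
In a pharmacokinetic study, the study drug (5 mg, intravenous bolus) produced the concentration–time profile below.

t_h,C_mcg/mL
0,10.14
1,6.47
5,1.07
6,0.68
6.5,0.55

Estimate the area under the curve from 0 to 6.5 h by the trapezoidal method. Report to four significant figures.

AUC = 24.57 mcg/mL·h

Trapezoidal AUC_0→6.5:
  [0→1]: (10.14+6.47)/2 × 1 = 8.305
  [1→5]: (6.47+1.07)/2 × 4 = 15.08
  [5→6]: (1.07+0.68)/2 × 1 = 0.875
  [6→6.5]: (0.68+0.55)/2 × 0.5 = 0.3075
  Sum = 24.5675 mcg/mL·h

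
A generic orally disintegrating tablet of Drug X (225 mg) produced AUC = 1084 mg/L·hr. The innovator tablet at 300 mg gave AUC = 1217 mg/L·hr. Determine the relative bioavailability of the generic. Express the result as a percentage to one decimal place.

F_rel = 118.8%

F_rel = (AUC_test/D_test) / (AUC_ref/D_ref)
      = (1084/225) / (1217/300)
      = 4.81778 / 4.05667 = 1.1876 = 118.76%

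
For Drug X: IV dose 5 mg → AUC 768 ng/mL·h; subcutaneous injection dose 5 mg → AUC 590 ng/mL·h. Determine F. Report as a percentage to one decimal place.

F = (AUC_ev / D_ev) / (AUC_iv / D_iv)
  = (590/5) / (768/5)
  = 118 / 153.6 = 0.7682
  = 76.82%

F = 76.8%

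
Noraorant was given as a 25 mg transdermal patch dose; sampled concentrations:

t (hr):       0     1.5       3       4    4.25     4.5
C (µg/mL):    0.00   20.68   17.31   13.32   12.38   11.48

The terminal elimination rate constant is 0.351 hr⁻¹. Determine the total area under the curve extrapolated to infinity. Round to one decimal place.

Trapezoidal AUC_0→4.5:
  [0→1.5]: (0.00+20.68)/2 × 1.5 = 15.51
  [1.5→3]: (20.68+17.31)/2 × 1.5 = 28.4925
  [3→4]: (17.31+13.32)/2 × 1 = 15.315
  [4→4.25]: (13.32+12.38)/2 × 0.25 = 3.2125
  [4.25→4.5]: (12.38+11.48)/2 × 0.25 = 2.9825
  Sum = 65.5125 µg/mL·hr
Extrapolated tail: C_last / k_e = 11.48 / 0.351 = 32.707
AUC_0→∞ = 65.5125 + 32.707 = 98.2195 µg/mL·hr

AUC = 98.2 µg/mL·hr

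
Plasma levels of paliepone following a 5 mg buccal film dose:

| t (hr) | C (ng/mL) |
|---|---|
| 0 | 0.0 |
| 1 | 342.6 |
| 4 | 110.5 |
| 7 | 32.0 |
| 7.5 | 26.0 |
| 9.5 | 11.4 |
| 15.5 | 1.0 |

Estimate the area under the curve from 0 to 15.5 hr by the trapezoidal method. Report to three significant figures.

Trapezoidal AUC_0→15.5:
  [0→1]: (0.0+342.6)/2 × 1 = 171.3
  [1→4]: (342.6+110.5)/2 × 3 = 679.65
  [4→7]: (110.5+32.0)/2 × 3 = 213.75
  [7→7.5]: (32.0+26.0)/2 × 0.5 = 14.5
  [7.5→9.5]: (26.0+11.4)/2 × 2 = 37.4
  [9.5→15.5]: (11.4+1.0)/2 × 6 = 37.2
  Sum = 1153.8 ng/mL·hr

AUC = 1150 ng/mL·hr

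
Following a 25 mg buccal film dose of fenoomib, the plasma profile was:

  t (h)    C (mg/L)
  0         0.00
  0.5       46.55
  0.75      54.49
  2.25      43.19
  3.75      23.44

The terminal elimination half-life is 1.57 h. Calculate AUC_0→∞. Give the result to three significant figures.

Trapezoidal AUC_0→3.75:
  [0→0.5]: (0.00+46.55)/2 × 0.5 = 11.6375
  [0.5→0.75]: (46.55+54.49)/2 × 0.25 = 12.63
  [0.75→2.25]: (54.49+43.19)/2 × 1.5 = 73.26
  [2.25→3.75]: (43.19+23.44)/2 × 1.5 = 49.9725
  Sum = 147.5 mg/L·h
k_e = ln2 / t½ = 0.693147 / 1.57 = 0.4415 h^-1
Extrapolated tail: C_last / k_e = 23.44 / 0.4415 = 53.092
AUC_0→∞ = 147.5 + 53.092 = 200.592 mg/L·h

AUC = 201 mg/L·h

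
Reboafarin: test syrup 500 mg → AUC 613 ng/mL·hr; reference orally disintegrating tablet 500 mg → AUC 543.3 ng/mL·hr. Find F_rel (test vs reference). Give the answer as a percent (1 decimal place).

F_rel = 112.8%

F_rel = (AUC_test/D_test) / (AUC_ref/D_ref)
      = (613/500) / (543.3/500)
      = 1.226 / 1.0866 = 1.1283 = 112.83%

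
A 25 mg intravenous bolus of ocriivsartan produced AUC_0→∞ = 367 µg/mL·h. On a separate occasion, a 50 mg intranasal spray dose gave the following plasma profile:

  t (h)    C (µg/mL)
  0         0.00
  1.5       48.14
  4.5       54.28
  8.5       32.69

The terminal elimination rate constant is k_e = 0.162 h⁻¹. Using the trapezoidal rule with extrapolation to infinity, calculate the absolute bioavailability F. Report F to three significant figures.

Trapezoidal AUC_0→8.5 (intranasal spray):
  [0→1.5]: (0.00+48.14)/2 × 1.5 = 36.105
  [1.5→4.5]: (48.14+54.28)/2 × 3 = 153.63
  [4.5→8.5]: (54.28+32.69)/2 × 4 = 173.94
  Sum = 363.675 µg/mL·h
Tail: C_last/k_e = 32.69/0.162 = 201.790
AUC_0→∞ (intranasal spray) = 363.675 + 201.790 = 565.465 µg/mL·h
F = (AUC_ev/D_ev)/(AUC_iv/D_iv) = (565.465/50)/(367/25) = 11.3093/14.68 = 0.7704

F = 0.770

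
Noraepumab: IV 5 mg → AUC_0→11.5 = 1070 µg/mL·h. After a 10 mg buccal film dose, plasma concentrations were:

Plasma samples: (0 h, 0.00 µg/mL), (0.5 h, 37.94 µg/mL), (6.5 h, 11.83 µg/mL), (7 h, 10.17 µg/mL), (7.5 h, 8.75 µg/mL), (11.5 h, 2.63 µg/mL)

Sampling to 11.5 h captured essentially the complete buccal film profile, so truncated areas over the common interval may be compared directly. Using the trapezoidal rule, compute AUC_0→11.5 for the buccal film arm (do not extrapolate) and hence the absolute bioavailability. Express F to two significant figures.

Trapezoidal AUC_0→11.5 (buccal film):
  [0→0.5]: (0.00+37.94)/2 × 0.5 = 9.485
  [0.5→6.5]: (37.94+11.83)/2 × 6 = 149.31
  [6.5→7]: (11.83+10.17)/2 × 0.5 = 5.5
  [7→7.5]: (10.17+8.75)/2 × 0.5 = 4.73
  [7.5→11.5]: (8.75+2.63)/2 × 4 = 22.76
  Sum = 191.785 µg/mL·h
F = (AUC_ev/D_ev)/(AUC_iv/D_iv) = (191.785/10)/(1070/5) = 19.1785/214 = 0.0896

F = 0.090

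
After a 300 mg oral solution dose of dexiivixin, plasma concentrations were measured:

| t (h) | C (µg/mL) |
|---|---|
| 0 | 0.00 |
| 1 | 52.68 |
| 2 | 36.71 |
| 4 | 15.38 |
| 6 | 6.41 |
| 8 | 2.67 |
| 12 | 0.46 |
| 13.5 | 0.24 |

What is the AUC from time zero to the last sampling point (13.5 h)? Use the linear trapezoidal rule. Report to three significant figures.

Trapezoidal AUC_0→13.5:
  [0→1]: (0.00+52.68)/2 × 1 = 26.34
  [1→2]: (52.68+36.71)/2 × 1 = 44.695
  [2→4]: (36.71+15.38)/2 × 2 = 52.09
  [4→6]: (15.38+6.41)/2 × 2 = 21.79
  [6→8]: (6.41+2.67)/2 × 2 = 9.08
  [8→12]: (2.67+0.46)/2 × 4 = 6.26
  [12→13.5]: (0.46+0.24)/2 × 1.5 = 0.525
  Sum = 160.78 µg/mL·h

AUC = 161 µg/mL·h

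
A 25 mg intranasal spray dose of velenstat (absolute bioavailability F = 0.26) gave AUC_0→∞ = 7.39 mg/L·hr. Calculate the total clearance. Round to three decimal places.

CL = F × Dose / AUC_0→∞
   = 0.26 × 25 / 7.39 = 0.879567 L/hr

CL = 0.880 L/hr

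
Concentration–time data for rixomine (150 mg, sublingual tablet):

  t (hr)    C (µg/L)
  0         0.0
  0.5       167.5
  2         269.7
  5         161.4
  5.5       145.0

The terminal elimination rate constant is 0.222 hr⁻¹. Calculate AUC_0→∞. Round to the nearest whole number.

AUC = 1746 µg/L·hr

Trapezoidal AUC_0→5.5:
  [0→0.5]: (0.0+167.5)/2 × 0.5 = 41.875
  [0.5→2]: (167.5+269.7)/2 × 1.5 = 327.9
  [2→5]: (269.7+161.4)/2 × 3 = 646.65
  [5→5.5]: (161.4+145.0)/2 × 0.5 = 76.6
  Sum = 1093.025 µg/L·hr
Extrapolated tail: C_last / k_e = 145.0 / 0.222 = 653.153
AUC_0→∞ = 1093.025 + 653.153 = 1746.178 µg/L·hr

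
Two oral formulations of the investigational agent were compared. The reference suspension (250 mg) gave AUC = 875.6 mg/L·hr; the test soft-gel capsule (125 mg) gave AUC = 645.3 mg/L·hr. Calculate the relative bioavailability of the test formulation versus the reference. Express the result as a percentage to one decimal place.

F_rel = 147.4%

F_rel = (AUC_test/D_test) / (AUC_ref/D_ref)
      = (645.3/125) / (875.6/250)
      = 5.1624 / 3.5024 = 1.4740 = 147.40%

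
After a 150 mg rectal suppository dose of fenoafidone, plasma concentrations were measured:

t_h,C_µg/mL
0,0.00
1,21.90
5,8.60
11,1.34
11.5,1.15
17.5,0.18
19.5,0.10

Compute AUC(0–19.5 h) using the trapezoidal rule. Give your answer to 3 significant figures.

AUC = 107 µg/mL·h

Trapezoidal AUC_0→19.5:
  [0→1]: (0.00+21.90)/2 × 1 = 10.95
  [1→5]: (21.90+8.60)/2 × 4 = 61.0
  [5→11]: (8.60+1.34)/2 × 6 = 29.82
  [11→11.5]: (1.34+1.15)/2 × 0.5 = 0.6225
  [11.5→17.5]: (1.15+0.18)/2 × 6 = 3.99
  [17.5→19.5]: (0.18+0.10)/2 × 2 = 0.28
  Sum = 106.6625 µg/mL·h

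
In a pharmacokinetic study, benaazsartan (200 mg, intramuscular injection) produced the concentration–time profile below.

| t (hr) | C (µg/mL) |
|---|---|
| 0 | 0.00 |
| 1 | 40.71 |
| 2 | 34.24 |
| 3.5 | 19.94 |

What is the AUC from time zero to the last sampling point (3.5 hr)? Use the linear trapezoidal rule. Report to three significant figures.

Trapezoidal AUC_0→3.5:
  [0→1]: (0.00+40.71)/2 × 1 = 20.355
  [1→2]: (40.71+34.24)/2 × 1 = 37.475
  [2→3.5]: (34.24+19.94)/2 × 1.5 = 40.635
  Sum = 98.465 µg/mL·hr

AUC = 98.5 µg/mL·hr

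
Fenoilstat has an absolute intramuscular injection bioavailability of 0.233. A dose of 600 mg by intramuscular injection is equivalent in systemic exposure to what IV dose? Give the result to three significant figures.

Systemic exposure from an extravascular dose = F × D_ev, so the equivalent IV dose is F × D_ev.
D_iv = F × D_ev = 0.233 × 600 = 139.8 mg

D_iv = 140 mg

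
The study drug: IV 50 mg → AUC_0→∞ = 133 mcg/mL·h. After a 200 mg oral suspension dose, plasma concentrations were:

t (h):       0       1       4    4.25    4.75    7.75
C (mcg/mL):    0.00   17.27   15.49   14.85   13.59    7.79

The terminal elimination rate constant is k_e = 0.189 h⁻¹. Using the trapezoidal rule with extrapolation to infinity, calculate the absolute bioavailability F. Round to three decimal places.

F = 0.267

Trapezoidal AUC_0→7.75 (oral suspension):
  [0→1]: (0.00+17.27)/2 × 1 = 8.635
  [1→4]: (17.27+15.49)/2 × 3 = 49.14
  [4→4.25]: (15.49+14.85)/2 × 0.25 = 3.7925
  [4.25→4.75]: (14.85+13.59)/2 × 0.5 = 7.11
  [4.75→7.75]: (13.59+7.79)/2 × 3 = 32.07
  Sum = 100.7475 mcg/mL·h
Tail: C_last/k_e = 7.79/0.189 = 41.217
AUC_0→∞ (oral suspension) = 100.7475 + 41.217 = 141.9645 mcg/mL·h
F = (AUC_ev/D_ev)/(AUC_iv/D_iv) = (141.9645/200)/(133/50) = 0.7098225/2.66 = 0.2669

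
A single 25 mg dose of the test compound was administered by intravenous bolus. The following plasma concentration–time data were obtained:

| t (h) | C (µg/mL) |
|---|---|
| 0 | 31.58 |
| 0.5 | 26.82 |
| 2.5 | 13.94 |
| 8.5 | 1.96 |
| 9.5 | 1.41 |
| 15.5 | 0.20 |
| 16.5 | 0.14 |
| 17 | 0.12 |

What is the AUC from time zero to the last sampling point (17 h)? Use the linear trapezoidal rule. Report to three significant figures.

Trapezoidal AUC_0→17:
  [0→0.5]: (31.58+26.82)/2 × 0.5 = 14.6
  [0.5→2.5]: (26.82+13.94)/2 × 2 = 40.76
  [2.5→8.5]: (13.94+1.96)/2 × 6 = 47.7
  [8.5→9.5]: (1.96+1.41)/2 × 1 = 1.685
  [9.5→15.5]: (1.41+0.20)/2 × 6 = 4.83
  [15.5→16.5]: (0.20+0.14)/2 × 1 = 0.17
  [16.5→17]: (0.14+0.12)/2 × 0.5 = 0.065
  Sum = 109.81 µg/mL·h

AUC = 110 µg/mL·h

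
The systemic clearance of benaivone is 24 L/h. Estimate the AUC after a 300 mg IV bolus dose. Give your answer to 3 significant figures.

AUC_0→∞ = Dose_iv / CL
        = 300 / 24 = 12.5 mg/L·h

AUC = 12.5 mg/L·h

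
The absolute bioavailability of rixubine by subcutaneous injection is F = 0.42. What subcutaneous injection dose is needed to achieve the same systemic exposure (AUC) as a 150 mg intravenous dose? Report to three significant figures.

For equal systemic exposure: F × D_ev = D_iv
D_ev = D_iv / F = 150 / 0.42 = 357.143 mg

D_subcutaneous = 357 mg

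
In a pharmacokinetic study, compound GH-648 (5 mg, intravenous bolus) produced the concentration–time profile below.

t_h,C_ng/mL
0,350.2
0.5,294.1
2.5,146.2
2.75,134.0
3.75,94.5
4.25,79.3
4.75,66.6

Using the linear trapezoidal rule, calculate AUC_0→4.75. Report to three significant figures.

AUC = 831 ng/mL·h

Trapezoidal AUC_0→4.75:
  [0→0.5]: (350.2+294.1)/2 × 0.5 = 161.075
  [0.5→2.5]: (294.1+146.2)/2 × 2 = 440.3
  [2.5→2.75]: (146.2+134.0)/2 × 0.25 = 35.025
  [2.75→3.75]: (134.0+94.5)/2 × 1 = 114.25
  [3.75→4.25]: (94.5+79.3)/2 × 0.5 = 43.45
  [4.25→4.75]: (79.3+66.6)/2 × 0.5 = 36.475
  Sum = 830.575 ng/mL·h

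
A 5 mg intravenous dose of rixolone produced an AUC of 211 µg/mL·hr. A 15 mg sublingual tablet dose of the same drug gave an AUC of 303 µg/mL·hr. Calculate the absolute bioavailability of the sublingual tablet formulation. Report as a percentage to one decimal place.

F = 47.9%

F = (AUC_ev / D_ev) / (AUC_iv / D_iv)
  = (303/15) / (211/5)
  = 20.2 / 42.2 = 0.4787
  = 47.87%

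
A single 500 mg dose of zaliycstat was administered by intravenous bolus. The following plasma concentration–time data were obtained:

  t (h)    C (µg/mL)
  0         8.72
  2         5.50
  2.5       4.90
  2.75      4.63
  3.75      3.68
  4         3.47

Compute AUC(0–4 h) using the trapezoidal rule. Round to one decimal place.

AUC = 23.1 µg/mL·h

Trapezoidal AUC_0→4:
  [0→2]: (8.72+5.50)/2 × 2 = 14.22
  [2→2.5]: (5.50+4.90)/2 × 0.5 = 2.6
  [2.5→2.75]: (4.90+4.63)/2 × 0.25 = 1.19125
  [2.75→3.75]: (4.63+3.68)/2 × 1 = 4.155
  [3.75→4]: (3.68+3.47)/2 × 0.25 = 0.89375
  Sum = 23.06 µg/mL·h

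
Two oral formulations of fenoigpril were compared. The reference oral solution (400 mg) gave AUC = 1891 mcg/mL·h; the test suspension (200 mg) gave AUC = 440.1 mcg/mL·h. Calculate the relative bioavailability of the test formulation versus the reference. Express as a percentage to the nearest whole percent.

F_rel = 47%

F_rel = (AUC_test/D_test) / (AUC_ref/D_ref)
      = (440.1/200) / (1891/400)
      = 2.2005 / 4.7275 = 0.4655 = 46.55%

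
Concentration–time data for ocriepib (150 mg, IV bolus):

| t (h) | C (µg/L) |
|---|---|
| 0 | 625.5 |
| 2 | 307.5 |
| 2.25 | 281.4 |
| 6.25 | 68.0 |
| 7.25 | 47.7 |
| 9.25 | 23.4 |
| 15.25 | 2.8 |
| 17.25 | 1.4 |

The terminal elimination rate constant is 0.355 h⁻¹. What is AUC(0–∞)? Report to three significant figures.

Trapezoidal AUC_0→17.25:
  [0→2]: (625.5+307.5)/2 × 2 = 933.0
  [2→2.25]: (307.5+281.4)/2 × 0.25 = 73.6125
  [2.25→6.25]: (281.4+68.0)/2 × 4 = 698.8
  [6.25→7.25]: (68.0+47.7)/2 × 1 = 57.85
  [7.25→9.25]: (47.7+23.4)/2 × 2 = 71.1
  [9.25→15.25]: (23.4+2.8)/2 × 6 = 78.6
  [15.25→17.25]: (2.8+1.4)/2 × 2 = 4.2
  Sum = 1917.1625 µg/L·h
Extrapolated tail: C_last / k_e = 1.4 / 0.355 = 3.944
AUC_0→∞ = 1917.1625 + 3.944 = 1921.1065 µg/L·h

AUC = 1920 µg/L·h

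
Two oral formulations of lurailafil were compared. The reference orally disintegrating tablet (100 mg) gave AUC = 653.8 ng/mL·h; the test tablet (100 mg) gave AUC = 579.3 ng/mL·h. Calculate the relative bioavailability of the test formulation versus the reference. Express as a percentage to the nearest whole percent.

F_rel = 89%

F_rel = (AUC_test/D_test) / (AUC_ref/D_ref)
      = (579.3/100) / (653.8/100)
      = 5.793 / 6.538 = 0.8861 = 88.61%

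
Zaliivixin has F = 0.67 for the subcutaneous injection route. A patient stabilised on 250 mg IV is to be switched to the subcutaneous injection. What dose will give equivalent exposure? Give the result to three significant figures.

For equal systemic exposure: F × D_ev = D_iv
D_ev = D_iv / F = 250 / 0.67 = 373.134 mg

D_subcutaneous = 373 mg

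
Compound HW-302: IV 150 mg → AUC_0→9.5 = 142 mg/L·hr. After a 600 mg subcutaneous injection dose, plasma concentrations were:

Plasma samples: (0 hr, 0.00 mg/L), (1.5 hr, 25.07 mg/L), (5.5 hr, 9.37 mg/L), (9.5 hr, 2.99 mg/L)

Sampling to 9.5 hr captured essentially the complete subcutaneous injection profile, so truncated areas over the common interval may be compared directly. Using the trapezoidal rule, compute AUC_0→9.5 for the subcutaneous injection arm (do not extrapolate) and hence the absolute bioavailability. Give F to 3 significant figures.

Trapezoidal AUC_0→9.5 (subcutaneous injection):
  [0→1.5]: (0.00+25.07)/2 × 1.5 = 18.8025
  [1.5→5.5]: (25.07+9.37)/2 × 4 = 68.88
  [5.5→9.5]: (9.37+2.99)/2 × 4 = 24.72
  Sum = 112.4025 mg/L·hr
F = (AUC_ev/D_ev)/(AUC_iv/D_iv) = (112.4025/600)/(142/150) = 0.1873375/0.946667 = 0.1979

F = 0.198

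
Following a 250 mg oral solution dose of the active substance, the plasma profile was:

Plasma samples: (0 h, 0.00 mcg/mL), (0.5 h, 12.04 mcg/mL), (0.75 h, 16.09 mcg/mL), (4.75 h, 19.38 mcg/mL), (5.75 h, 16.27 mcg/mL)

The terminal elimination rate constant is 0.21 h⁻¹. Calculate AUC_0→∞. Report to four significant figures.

AUC = 172.8 mcg/mL·h

Trapezoidal AUC_0→5.75:
  [0→0.5]: (0.00+12.04)/2 × 0.5 = 3.01
  [0.5→0.75]: (12.04+16.09)/2 × 0.25 = 3.51625
  [0.75→4.75]: (16.09+19.38)/2 × 4 = 70.94
  [4.75→5.75]: (19.38+16.27)/2 × 1 = 17.825
  Sum = 95.29125 mcg/mL·h
Extrapolated tail: C_last / k_e = 16.27 / 0.21 = 77.476
AUC_0→∞ = 95.29125 + 77.476 = 172.76725 mcg/mL·h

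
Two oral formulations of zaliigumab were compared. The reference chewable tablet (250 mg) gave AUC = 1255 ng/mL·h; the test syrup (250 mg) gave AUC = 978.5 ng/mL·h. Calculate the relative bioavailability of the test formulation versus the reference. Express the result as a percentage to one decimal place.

F_rel = 78.0%

F_rel = (AUC_test/D_test) / (AUC_ref/D_ref)
      = (978.5/250) / (1255/250)
      = 3.914 / 5.02 = 0.7797 = 77.97%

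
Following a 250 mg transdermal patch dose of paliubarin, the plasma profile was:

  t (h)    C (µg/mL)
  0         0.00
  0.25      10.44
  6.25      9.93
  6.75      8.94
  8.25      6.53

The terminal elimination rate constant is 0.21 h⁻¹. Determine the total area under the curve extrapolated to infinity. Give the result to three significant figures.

AUC = 110 µg/mL·h

Trapezoidal AUC_0→8.25:
  [0→0.25]: (0.00+10.44)/2 × 0.25 = 1.305
  [0.25→6.25]: (10.44+9.93)/2 × 6 = 61.11
  [6.25→6.75]: (9.93+8.94)/2 × 0.5 = 4.7175
  [6.75→8.25]: (8.94+6.53)/2 × 1.5 = 11.6025
  Sum = 78.735 µg/mL·h
Extrapolated tail: C_last / k_e = 6.53 / 0.21 = 31.095
AUC_0→∞ = 78.735 + 31.095 = 109.83 µg/mL·h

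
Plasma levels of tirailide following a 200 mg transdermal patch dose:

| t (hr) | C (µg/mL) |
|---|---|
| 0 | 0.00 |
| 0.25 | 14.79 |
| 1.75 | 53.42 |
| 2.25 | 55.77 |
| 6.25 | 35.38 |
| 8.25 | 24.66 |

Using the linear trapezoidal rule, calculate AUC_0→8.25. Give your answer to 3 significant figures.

Trapezoidal AUC_0→8.25:
  [0→0.25]: (0.00+14.79)/2 × 0.25 = 1.84875
  [0.25→1.75]: (14.79+53.42)/2 × 1.5 = 51.1575
  [1.75→2.25]: (53.42+55.77)/2 × 0.5 = 27.2975
  [2.25→6.25]: (55.77+35.38)/2 × 4 = 182.3
  [6.25→8.25]: (35.38+24.66)/2 × 2 = 60.04
  Sum = 322.64375 µg/mL·hr

AUC = 323 µg/mL·hr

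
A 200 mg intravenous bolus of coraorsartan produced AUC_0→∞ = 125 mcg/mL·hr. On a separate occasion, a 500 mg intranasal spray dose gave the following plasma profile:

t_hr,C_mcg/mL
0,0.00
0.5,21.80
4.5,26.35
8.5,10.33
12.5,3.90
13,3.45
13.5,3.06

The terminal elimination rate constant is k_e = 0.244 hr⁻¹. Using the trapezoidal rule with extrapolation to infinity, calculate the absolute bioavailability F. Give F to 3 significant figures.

Trapezoidal AUC_0→13.5 (intranasal spray):
  [0→0.5]: (0.00+21.80)/2 × 0.5 = 5.45
  [0.5→4.5]: (21.80+26.35)/2 × 4 = 96.3
  [4.5→8.5]: (26.35+10.33)/2 × 4 = 73.36
  [8.5→12.5]: (10.33+3.90)/2 × 4 = 28.46
  [12.5→13]: (3.90+3.45)/2 × 0.5 = 1.8375
  [13→13.5]: (3.45+3.06)/2 × 0.5 = 1.6275
  Sum = 207.035 mcg/mL·hr
Tail: C_last/k_e = 3.06/0.244 = 12.541
AUC_0→∞ (intranasal spray) = 207.035 + 12.541 = 219.576 mcg/mL·hr
F = (AUC_ev/D_ev)/(AUC_iv/D_iv) = (219.576/500)/(125/200) = 0.439152/0.625 = 0.7026

F = 0.703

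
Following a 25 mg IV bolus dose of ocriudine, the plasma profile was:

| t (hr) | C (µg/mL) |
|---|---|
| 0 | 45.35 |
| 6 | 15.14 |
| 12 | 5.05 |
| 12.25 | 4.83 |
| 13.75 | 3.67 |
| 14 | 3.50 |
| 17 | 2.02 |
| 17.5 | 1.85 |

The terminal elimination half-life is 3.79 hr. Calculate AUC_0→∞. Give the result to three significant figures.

Trapezoidal AUC_0→17.5:
  [0→6]: (45.35+15.14)/2 × 6 = 181.47
  [6→12]: (15.14+5.05)/2 × 6 = 60.57
  [12→12.25]: (5.05+4.83)/2 × 0.25 = 1.235
  [12.25→13.75]: (4.83+3.67)/2 × 1.5 = 6.375
  [13.75→14]: (3.67+3.50)/2 × 0.25 = 0.89625
  [14→17]: (3.50+2.02)/2 × 3 = 8.28
  [17→17.5]: (2.02+1.85)/2 × 0.5 = 0.9675
  Sum = 259.79375 µg/mL·hr
k_e = ln2 / t½ = 0.693147 / 3.79 = 0.1829 hr^-1
Extrapolated tail: C_last / k_e = 1.85 / 0.1829 = 10.115
AUC_0→∞ = 259.79375 + 10.115 = 269.90875 µg/mL·hr

AUC = 270 µg/mL·hr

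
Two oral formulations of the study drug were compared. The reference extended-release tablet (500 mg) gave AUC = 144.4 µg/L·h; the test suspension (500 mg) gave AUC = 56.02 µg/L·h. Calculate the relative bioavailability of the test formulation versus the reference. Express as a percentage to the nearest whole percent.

F_rel = 39%

F_rel = (AUC_test/D_test) / (AUC_ref/D_ref)
      = (56.02/500) / (144.4/500)
      = 0.11204 / 0.2888 = 0.3880 = 38.80%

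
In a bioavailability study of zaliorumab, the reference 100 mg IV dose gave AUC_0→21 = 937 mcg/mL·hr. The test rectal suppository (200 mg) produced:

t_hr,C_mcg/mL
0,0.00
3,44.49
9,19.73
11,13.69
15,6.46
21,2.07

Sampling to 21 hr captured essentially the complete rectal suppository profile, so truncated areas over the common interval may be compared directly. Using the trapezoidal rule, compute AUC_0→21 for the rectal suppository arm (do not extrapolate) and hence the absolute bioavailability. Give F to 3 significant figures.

F = 0.191

Trapezoidal AUC_0→21 (rectal suppository):
  [0→3]: (0.00+44.49)/2 × 3 = 66.735
  [3→9]: (44.49+19.73)/2 × 6 = 192.66
  [9→11]: (19.73+13.69)/2 × 2 = 33.42
  [11→15]: (13.69+6.46)/2 × 4 = 40.3
  [15→21]: (6.46+2.07)/2 × 6 = 25.59
  Sum = 358.705 mcg/mL·hr
F = (AUC_ev/D_ev)/(AUC_iv/D_iv) = (358.705/200)/(937/100) = 1.793525/9.37 = 0.1914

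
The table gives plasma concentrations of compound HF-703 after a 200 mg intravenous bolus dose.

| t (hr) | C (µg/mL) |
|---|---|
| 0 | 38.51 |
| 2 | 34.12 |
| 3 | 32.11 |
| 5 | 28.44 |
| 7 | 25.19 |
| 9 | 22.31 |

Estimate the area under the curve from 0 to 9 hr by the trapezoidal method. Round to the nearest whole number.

AUC = 267 µg/mL·hr

Trapezoidal AUC_0→9:
  [0→2]: (38.51+34.12)/2 × 2 = 72.63
  [2→3]: (34.12+32.11)/2 × 1 = 33.115
  [3→5]: (32.11+28.44)/2 × 2 = 60.55
  [5→7]: (28.44+25.19)/2 × 2 = 53.63
  [7→9]: (25.19+22.31)/2 × 2 = 47.5
  Sum = 267.425 µg/mL·hr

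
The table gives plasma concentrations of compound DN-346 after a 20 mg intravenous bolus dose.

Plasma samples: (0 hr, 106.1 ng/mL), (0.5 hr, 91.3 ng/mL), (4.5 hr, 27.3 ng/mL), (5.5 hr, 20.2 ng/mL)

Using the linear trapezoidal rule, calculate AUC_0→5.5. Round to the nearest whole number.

AUC = 310 ng/mL·hr

Trapezoidal AUC_0→5.5:
  [0→0.5]: (106.1+91.3)/2 × 0.5 = 49.35
  [0.5→4.5]: (91.3+27.3)/2 × 4 = 237.2
  [4.5→5.5]: (27.3+20.2)/2 × 1 = 23.75
  Sum = 310.3 ng/mL·hr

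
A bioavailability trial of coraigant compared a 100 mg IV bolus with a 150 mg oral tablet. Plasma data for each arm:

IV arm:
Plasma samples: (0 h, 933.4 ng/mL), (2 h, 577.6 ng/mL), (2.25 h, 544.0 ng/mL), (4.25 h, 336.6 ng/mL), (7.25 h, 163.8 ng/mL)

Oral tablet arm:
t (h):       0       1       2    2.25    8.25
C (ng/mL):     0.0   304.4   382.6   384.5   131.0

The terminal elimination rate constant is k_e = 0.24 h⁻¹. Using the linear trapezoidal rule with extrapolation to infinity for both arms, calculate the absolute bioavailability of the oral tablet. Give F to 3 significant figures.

F = 0.451

Trapezoidal AUC_0→7.25 (IV):
  [0→2]: (933.4+577.6)/2 × 2 = 1511.0
  [2→2.25]: (577.6+544.0)/2 × 0.25 = 140.2
  [2.25→4.25]: (544.0+336.6)/2 × 2 = 880.6
  [4.25→7.25]: (336.6+163.8)/2 × 3 = 750.6
  Sum = 3282.4 ng/mL·h
IV tail: 163.8/0.24 = 682.500; AUC_iv,0→∞ = 3282.4 + 682.500 = 3964.9 ng/mL·h
Trapezoidal AUC_0→8.25 (oral tablet):
  [0→1]: (0.0+304.4)/2 × 1 = 152.2
  [1→2]: (304.4+382.6)/2 × 1 = 343.5
  [2→2.25]: (382.6+384.5)/2 × 0.25 = 95.8875
  [2.25→8.25]: (384.5+131.0)/2 × 6 = 1546.5
  Sum = 2138.0875 ng/mL·h
oral tablet tail: 131.0/0.24 = 545.833; AUC_ev,0→∞ = 2138.0875 + 545.833 = 2683.9205 ng/mL·h
F = (AUC_ev/D_ev)/(AUC_iv/D_iv) = (2683.9205/150)/(3964.9/100) = 17.8928/39.649 = 0.4513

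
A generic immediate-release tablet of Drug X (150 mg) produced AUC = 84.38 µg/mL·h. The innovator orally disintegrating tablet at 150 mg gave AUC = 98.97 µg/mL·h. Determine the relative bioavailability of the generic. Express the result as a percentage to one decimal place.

F_rel = (AUC_test/D_test) / (AUC_ref/D_ref)
      = (84.38/150) / (98.97/150)
      = 0.562533 / 0.6598 = 0.8526 = 85.26%

F_rel = 85.3%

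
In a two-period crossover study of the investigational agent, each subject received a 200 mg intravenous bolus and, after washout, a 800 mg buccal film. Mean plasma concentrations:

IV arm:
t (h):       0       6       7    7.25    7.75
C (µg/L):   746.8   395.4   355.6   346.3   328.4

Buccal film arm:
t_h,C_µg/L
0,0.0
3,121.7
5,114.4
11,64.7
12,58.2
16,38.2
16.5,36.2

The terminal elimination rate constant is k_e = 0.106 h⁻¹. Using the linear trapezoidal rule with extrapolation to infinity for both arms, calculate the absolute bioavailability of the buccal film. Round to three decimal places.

Trapezoidal AUC_0→7.75 (IV):
  [0→6]: (746.8+395.4)/2 × 6 = 3426.6
  [6→7]: (395.4+355.6)/2 × 1 = 375.5
  [7→7.25]: (355.6+346.3)/2 × 0.25 = 87.7375
  [7.25→7.75]: (346.3+328.4)/2 × 0.5 = 168.675
  Sum = 4058.5125 µg/L·h
IV tail: 328.4/0.106 = 3098.113; AUC_iv,0→∞ = 4058.5125 + 3098.113 = 7156.6255 µg/L·h
Trapezoidal AUC_0→16.5 (buccal film):
  [0→3]: (0.0+121.7)/2 × 3 = 182.55
  [3→5]: (121.7+114.4)/2 × 2 = 236.1
  [5→11]: (114.4+64.7)/2 × 6 = 537.3
  [11→12]: (64.7+58.2)/2 × 1 = 61.45
  [12→16]: (58.2+38.2)/2 × 4 = 192.8
  [16→16.5]: (38.2+36.2)/2 × 0.5 = 18.6
  Sum = 1228.8 µg/L·h
buccal film tail: 36.2/0.106 = 341.509; AUC_ev,0→∞ = 1228.8 + 341.509 = 1570.309 µg/L·h
F = (AUC_ev/D_ev)/(AUC_iv/D_iv) = (1570.309/800)/(7156.6255/200) = 1.96289/35.7831 = 0.0549

F = 0.055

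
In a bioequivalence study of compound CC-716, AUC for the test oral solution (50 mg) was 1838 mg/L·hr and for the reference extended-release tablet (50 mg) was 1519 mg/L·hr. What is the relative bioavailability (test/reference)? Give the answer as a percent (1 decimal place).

F_rel = (AUC_test/D_test) / (AUC_ref/D_ref)
      = (1838/50) / (1519/50)
      = 36.76 / 30.38 = 1.2100 = 121.00%

F_rel = 121.0%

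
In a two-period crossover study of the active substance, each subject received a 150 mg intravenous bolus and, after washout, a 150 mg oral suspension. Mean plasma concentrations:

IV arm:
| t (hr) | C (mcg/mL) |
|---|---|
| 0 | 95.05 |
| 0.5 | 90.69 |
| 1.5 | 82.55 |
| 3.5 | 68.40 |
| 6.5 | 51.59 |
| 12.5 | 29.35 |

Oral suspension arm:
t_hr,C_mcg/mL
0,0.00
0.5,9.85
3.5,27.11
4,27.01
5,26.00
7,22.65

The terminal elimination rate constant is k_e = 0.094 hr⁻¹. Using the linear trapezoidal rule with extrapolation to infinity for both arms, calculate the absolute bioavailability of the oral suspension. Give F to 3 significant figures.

Trapezoidal AUC_0→12.5 (IV):
  [0→0.5]: (95.05+90.69)/2 × 0.5 = 46.435
  [0.5→1.5]: (90.69+82.55)/2 × 1 = 86.62
  [1.5→3.5]: (82.55+68.40)/2 × 2 = 150.95
  [3.5→6.5]: (68.40+51.59)/2 × 3 = 179.985
  [6.5→12.5]: (51.59+29.35)/2 × 6 = 242.82
  Sum = 706.81 mcg/mL·hr
IV tail: 29.35/0.094 = 312.234; AUC_iv,0→∞ = 706.81 + 312.234 = 1019.044 mcg/mL·hr
Trapezoidal AUC_0→7 (oral suspension):
  [0→0.5]: (0.00+9.85)/2 × 0.5 = 2.4625
  [0.5→3.5]: (9.85+27.11)/2 × 3 = 55.44
  [3.5→4]: (27.11+27.01)/2 × 0.5 = 13.53
  [4→5]: (27.01+26.00)/2 × 1 = 26.505
  [5→7]: (26.00+22.65)/2 × 2 = 48.65
  Sum = 146.5875 mcg/mL·hr
oral suspension tail: 22.65/0.094 = 240.957; AUC_ev,0→∞ = 146.5875 + 240.957 = 387.5445 mcg/mL·hr
F = (AUC_ev/D_ev)/(AUC_iv/D_iv) = (387.5445/150)/(1019.044/150) = 2.58363/6.79363 = 0.3803

F = 0.380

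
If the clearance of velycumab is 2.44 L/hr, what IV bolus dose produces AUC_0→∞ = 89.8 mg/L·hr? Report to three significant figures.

Dose_iv = CL × AUC_0→∞
     = 2.44 × 89.8 = 219.112 mg

Dose = 219 mg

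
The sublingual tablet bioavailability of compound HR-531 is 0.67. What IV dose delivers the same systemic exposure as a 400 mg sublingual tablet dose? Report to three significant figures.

Systemic exposure from an extravascular dose = F × D_ev, so the equivalent IV dose is F × D_ev.
D_iv = F × D_ev = 0.67 × 400 = 268 mg

D_iv = 268 mg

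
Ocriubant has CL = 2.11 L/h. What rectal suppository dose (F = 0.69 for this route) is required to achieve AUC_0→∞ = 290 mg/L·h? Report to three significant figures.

Dose = CL × AUC_0→∞ / F
     = 2.11 × 290 / 0.69 = 886.812 mg

Dose = 887 mg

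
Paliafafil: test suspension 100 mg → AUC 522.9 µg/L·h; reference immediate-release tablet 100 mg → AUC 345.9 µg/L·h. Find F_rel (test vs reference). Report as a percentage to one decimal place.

F_rel = (AUC_test/D_test) / (AUC_ref/D_ref)
      = (522.9/100) / (345.9/100)
      = 5.229 / 3.459 = 1.5117 = 151.17%

F_rel = 151.2%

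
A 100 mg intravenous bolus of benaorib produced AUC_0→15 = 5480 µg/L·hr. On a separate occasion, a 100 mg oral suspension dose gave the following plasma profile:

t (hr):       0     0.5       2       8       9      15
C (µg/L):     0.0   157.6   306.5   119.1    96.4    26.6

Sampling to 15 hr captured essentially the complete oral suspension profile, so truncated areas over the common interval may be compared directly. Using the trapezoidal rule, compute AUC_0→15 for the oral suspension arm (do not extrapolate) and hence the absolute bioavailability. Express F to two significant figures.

Trapezoidal AUC_0→15 (oral suspension):
  [0→0.5]: (0.0+157.6)/2 × 0.5 = 39.4
  [0.5→2]: (157.6+306.5)/2 × 1.5 = 348.075
  [2→8]: (306.5+119.1)/2 × 6 = 1276.8
  [8→9]: (119.1+96.4)/2 × 1 = 107.75
  [9→15]: (96.4+26.6)/2 × 6 = 369.0
  Sum = 2141.025 µg/L·hr
F = (AUC_ev/D_ev)/(AUC_iv/D_iv) = (2141.025/100)/(5480/100) = 21.41025/54.8 = 0.3907

F = 0.39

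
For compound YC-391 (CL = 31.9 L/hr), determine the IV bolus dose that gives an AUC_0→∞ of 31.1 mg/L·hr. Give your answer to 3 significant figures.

Dose_iv = CL × AUC_0→∞
     = 31.9 × 31.1 = 992.09 mg

Dose = 992 mg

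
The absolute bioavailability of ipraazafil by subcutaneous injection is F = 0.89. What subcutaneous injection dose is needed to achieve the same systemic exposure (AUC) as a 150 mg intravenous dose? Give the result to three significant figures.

For equal systemic exposure: F × D_ev = D_iv
D_ev = D_iv / F = 150 / 0.89 = 168.539 mg

D_subcutaneous = 169 mg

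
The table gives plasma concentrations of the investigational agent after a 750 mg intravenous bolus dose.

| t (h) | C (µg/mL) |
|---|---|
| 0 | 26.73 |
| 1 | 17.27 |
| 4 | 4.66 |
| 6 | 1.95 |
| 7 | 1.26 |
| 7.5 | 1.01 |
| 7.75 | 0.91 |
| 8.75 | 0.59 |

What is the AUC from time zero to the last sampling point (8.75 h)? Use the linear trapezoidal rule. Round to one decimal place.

AUC = 64.7 µg/mL·h

Trapezoidal AUC_0→8.75:
  [0→1]: (26.73+17.27)/2 × 1 = 22.0
  [1→4]: (17.27+4.66)/2 × 3 = 32.895
  [4→6]: (4.66+1.95)/2 × 2 = 6.61
  [6→7]: (1.95+1.26)/2 × 1 = 1.605
  [7→7.5]: (1.26+1.01)/2 × 0.5 = 0.5675
  [7.5→7.75]: (1.01+0.91)/2 × 0.25 = 0.24
  [7.75→8.75]: (0.91+0.59)/2 × 1 = 0.75
  Sum = 64.6675 µg/mL·h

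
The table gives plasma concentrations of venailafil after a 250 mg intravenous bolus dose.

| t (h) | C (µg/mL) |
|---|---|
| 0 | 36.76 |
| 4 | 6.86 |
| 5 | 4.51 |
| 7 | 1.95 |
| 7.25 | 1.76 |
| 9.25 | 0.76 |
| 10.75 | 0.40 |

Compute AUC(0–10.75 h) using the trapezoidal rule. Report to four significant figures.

Trapezoidal AUC_0→10.75:
  [0→4]: (36.76+6.86)/2 × 4 = 87.24
  [4→5]: (6.86+4.51)/2 × 1 = 5.685
  [5→7]: (4.51+1.95)/2 × 2 = 6.46
  [7→7.25]: (1.95+1.76)/2 × 0.25 = 0.46375
  [7.25→9.25]: (1.76+0.76)/2 × 2 = 2.52
  [9.25→10.75]: (0.76+0.40)/2 × 1.5 = 0.87
  Sum = 103.23875 µg/mL·h

AUC = 103.2 µg/mL·h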